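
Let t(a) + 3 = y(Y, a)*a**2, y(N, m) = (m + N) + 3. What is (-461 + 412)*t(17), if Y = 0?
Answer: -283073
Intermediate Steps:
y(N, m) = 3 + N + m (y(N, m) = (N + m) + 3 = 3 + N + m)
t(a) = -3 + a**2*(3 + a) (t(a) = -3 + (3 + 0 + a)*a**2 = -3 + (3 + a)*a**2 = -3 + a**2*(3 + a))
(-461 + 412)*t(17) = (-461 + 412)*(-3 + 17**2*(3 + 17)) = -49*(-3 + 289*20) = -49*(-3 + 5780) = -49*5777 = -283073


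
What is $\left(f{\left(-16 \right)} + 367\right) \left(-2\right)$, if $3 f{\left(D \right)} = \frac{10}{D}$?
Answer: $- \frac{8803}{12} \approx -733.58$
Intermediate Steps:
$f{\left(D \right)} = \frac{10}{3 D}$ ($f{\left(D \right)} = \frac{10 \frac{1}{D}}{3} = \frac{10}{3 D}$)
$\left(f{\left(-16 \right)} + 367\right) \left(-2\right) = \left(\frac{10}{3 \left(-16\right)} + 367\right) \left(-2\right) = \left(\frac{10}{3} \left(- \frac{1}{16}\right) + 367\right) \left(-2\right) = \left(- \frac{5}{24} + 367\right) \left(-2\right) = \frac{8803}{24} \left(-2\right) = - \frac{8803}{12}$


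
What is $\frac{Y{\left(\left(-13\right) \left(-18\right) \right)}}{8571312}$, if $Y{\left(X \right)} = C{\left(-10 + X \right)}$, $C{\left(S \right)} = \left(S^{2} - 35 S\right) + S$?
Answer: $\frac{2660}{535707} \approx 0.0049654$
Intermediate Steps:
$C{\left(S \right)} = S^{2} - 34 S$
$Y{\left(X \right)} = \left(-44 + X\right) \left(-10 + X\right)$ ($Y{\left(X \right)} = \left(-10 + X\right) \left(-34 + \left(-10 + X\right)\right) = \left(-10 + X\right) \left(-44 + X\right) = \left(-44 + X\right) \left(-10 + X\right)$)
$\frac{Y{\left(\left(-13\right) \left(-18\right) \right)}}{8571312} = \frac{\left(-44 - -234\right) \left(-10 - -234\right)}{8571312} = \left(-44 + 234\right) \left(-10 + 234\right) \frac{1}{8571312} = 190 \cdot 224 \cdot \frac{1}{8571312} = 42560 \cdot \frac{1}{8571312} = \frac{2660}{535707}$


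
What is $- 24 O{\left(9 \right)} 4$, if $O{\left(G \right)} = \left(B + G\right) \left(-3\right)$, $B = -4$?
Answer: $1440$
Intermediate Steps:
$O{\left(G \right)} = 12 - 3 G$ ($O{\left(G \right)} = \left(-4 + G\right) \left(-3\right) = 12 - 3 G$)
$- 24 O{\left(9 \right)} 4 = - 24 \left(12 - 27\right) 4 = \left(-24\right) \left(-15\right) 4 = 360 \cdot 4 = 1440$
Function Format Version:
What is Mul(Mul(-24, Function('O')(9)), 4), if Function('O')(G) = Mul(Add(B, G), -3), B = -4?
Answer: 1440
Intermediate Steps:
Function('O')(G) = Add(12, Mul(-3, G)) (Function('O')(G) = Mul(Add(-4, G), -3) = Add(12, Mul(-3, G)))
Mul(Mul(-24, Function('O')(9)), 4) = Mul(Mul(-24, Add(12, Mul(-3, 9))), 4) = Mul(Mul(-24, Add(12, -27)), 4) = Mul(Mul(-24, -15), 4) = Mul(360, 4) = 1440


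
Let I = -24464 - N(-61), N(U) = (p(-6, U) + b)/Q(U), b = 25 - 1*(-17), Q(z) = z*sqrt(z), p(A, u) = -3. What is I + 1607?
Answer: -22857 - 39*I*sqrt(61)/3721 ≈ -22857.0 - 0.08186*I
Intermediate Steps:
Q(z) = z**(3/2)
b = 42 (b = 25 + 17 = 42)
N(U) = 39/U**(3/2) (N(U) = (-3 + 42)/(U**(3/2)) = 39/U**(3/2))
I = -24464 - 39*I*sqrt(61)/3721 (I = -24464 - 39/(-61)**(3/2) = -24464 - 39*I*sqrt(61)/3721 ≈ -24464.0 - 0.08186*I)
I + 1607 = (-24464 - 39*I*sqrt(61)/3721) + 1607 = -22857 - 39*I*sqrt(61)/3721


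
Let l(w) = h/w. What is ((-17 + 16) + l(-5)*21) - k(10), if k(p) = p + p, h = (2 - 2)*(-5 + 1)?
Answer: -21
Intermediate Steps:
h = 0 (h = 0*(-4) = 0)
k(p) = 2*p
l(w) = 0 (l(w) = 0/w = 0)
((-17 + 16) + l(-5)*21) - k(10) = ((-17 + 16) + 0*21) - 2*10 = (-1 + 0) - 1*20 = -1 - 20 = -21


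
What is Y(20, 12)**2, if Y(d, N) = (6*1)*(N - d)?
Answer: 2304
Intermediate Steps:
Y(d, N) = -6*d + 6*N (Y(d, N) = 6*(N - d) = -6*d + 6*N)
Y(20, 12)**2 = (-6*20 + 6*12)**2 = (-120 + 72)**2 = (-48)**2 = 2304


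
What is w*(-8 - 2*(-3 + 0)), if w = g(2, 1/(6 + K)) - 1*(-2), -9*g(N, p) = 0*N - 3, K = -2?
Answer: -14/3 ≈ -4.6667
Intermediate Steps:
g(N, p) = 1/3 (g(N, p) = -(0*N - 3)/9 = -(0 - 3)/9 = -1/9*(-3) = 1/3)
w = 7/3 (w = 1/3 - 1*(-2) = 1/3 + 2 = 7/3 ≈ 2.3333)
w*(-8 - 2*(-3 + 0)) = 7*(-8 - 2*(-3 + 0))/3 = 7*(-8 - 2*(-3))/3 = 7*(-8 + 6)/3 = (7/3)*(-2) = -14/3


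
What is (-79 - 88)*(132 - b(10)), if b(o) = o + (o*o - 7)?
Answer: -4843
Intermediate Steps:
b(o) = -7 + o + o² (b(o) = o + (o² - 7) = o + (-7 + o²) = -7 + o + o²)
(-79 - 88)*(132 - b(10)) = (-79 - 88)*(132 - (-7 + 10 + 10²)) = -167*(132 - (-7 + 10 + 100)) = -167*(132 - 1*103) = -167*(132 - 103) = -167*29 = -4843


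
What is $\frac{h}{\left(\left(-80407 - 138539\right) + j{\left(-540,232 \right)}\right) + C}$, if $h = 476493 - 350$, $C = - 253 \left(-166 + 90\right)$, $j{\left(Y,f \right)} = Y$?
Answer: $- \frac{476143}{200258} \approx -2.3776$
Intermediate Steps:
$C = 19228$ ($C = \left(-253\right) \left(-76\right) = 19228$)
$h = 476143$ ($h = 476493 + \left(-18732 + 18382\right) = 476493 - 350 = 476143$)
$\frac{h}{\left(\left(-80407 - 138539\right) + j{\left(-540,232 \right)}\right) + C} = \frac{476143}{\left(\left(-80407 - 138539\right) - 540\right) + 19228} = \frac{476143}{\left(-218946 - 540\right) + 19228} = \frac{476143}{-219486 + 19228} = \frac{476143}{-200258} = 476143 \left(- \frac{1}{200258}\right) = - \frac{476143}{200258}$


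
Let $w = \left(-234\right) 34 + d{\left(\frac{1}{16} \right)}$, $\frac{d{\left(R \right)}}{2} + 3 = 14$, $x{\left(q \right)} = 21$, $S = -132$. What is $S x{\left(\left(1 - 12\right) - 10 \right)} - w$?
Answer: $5162$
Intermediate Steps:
$d{\left(R \right)} = 22$ ($d{\left(R \right)} = -6 + 2 \cdot 14 = -6 + 28 = 22$)
$w = -7934$ ($w = \left(-234\right) 34 + 22 = -7956 + 22 = -7934$)
$S x{\left(\left(1 - 12\right) - 10 \right)} - w = \left(-132\right) 21 - -7934 = -2772 + 7934 = 5162$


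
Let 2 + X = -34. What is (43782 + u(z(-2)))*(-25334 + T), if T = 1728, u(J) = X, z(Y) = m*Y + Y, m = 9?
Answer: -1032668076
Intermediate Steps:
X = -36 (X = -2 - 34 = -36)
z(Y) = 10*Y (z(Y) = 9*Y + Y = 10*Y)
u(J) = -36
(43782 + u(z(-2)))*(-25334 + T) = (43782 - 36)*(-25334 + 1728) = 43746*(-23606) = -1032668076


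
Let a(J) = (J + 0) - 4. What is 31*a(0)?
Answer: -124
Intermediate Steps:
a(J) = -4 + J (a(J) = J - 4 = -4 + J)
31*a(0) = 31*(-4 + 0) = 31*(-4) = -124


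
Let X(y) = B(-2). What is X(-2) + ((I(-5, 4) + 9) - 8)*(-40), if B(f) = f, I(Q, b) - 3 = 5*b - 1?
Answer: -922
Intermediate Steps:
I(Q, b) = 2 + 5*b (I(Q, b) = 3 + (5*b - 1) = 3 + (-1 + 5*b) = 2 + 5*b)
X(y) = -2
X(-2) + ((I(-5, 4) + 9) - 8)*(-40) = -2 + (((2 + 5*4) + 9) - 8)*(-40) = -2 + (((2 + 20) + 9) - 8)*(-40) = -2 + ((22 + 9) - 8)*(-40) = -2 + (31 - 8)*(-40) = -2 + 23*(-40) = -2 - 920 = -922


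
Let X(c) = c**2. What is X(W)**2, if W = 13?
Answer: 28561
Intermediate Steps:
X(W)**2 = (13**2)**2 = 169**2 = 28561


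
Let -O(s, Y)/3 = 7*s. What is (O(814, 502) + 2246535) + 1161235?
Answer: 3390676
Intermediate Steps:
O(s, Y) = -21*s
(O(814, 502) + 2246535) + 1161235 = (-21*814 + 2246535) + 1161235 = (-17094 + 2246535) + 1161235 = 2229441 + 1161235 = 3390676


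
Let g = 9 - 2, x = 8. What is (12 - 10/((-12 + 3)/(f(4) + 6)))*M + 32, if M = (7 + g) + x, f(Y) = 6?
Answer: 1768/3 ≈ 589.33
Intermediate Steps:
g = 7
M = 22 (M = (7 + 7) + 8 = 14 + 8 = 22)
(12 - 10/((-12 + 3)/(f(4) + 6)))*M + 32 = (12 - 10/((-12 + 3)/(6 + 6)))*22 + 32 = (12 - 10/((-9/12)))*22 + 32 = (12 - 10/((-9*1/12)))*22 + 32 = (12 - 10/(-3/4))*22 + 32 = (12 - 10*(-4)/3)*22 + 32 = (12 - 1*(-40/3))*22 + 32 = (12 + 40/3)*22 + 32 = (76/3)*22 + 32 = 1672/3 + 32 = 1768/3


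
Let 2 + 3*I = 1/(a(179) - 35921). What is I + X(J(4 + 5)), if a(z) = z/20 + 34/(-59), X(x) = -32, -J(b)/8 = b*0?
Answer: -4152937282/127130697 ≈ -32.667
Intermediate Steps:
J(b) = 0 (J(b) = -8*b*0 = -8*0 = 0)
a(z) = -34/59 + z/20 (a(z) = z*(1/20) + 34*(-1/59) = z/20 - 34/59 = -34/59 + z/20)
I = -84754978/127130697 (I = -⅔ + 1/(3*((-34/59 + (1/20)*179) - 35921)) = -⅔ + 1/(3*((-34/59 + 179/20) - 35921)) = -⅔ + 1/(3*(9881/1180 - 35921)) = -⅔ + 1/(3*(-42376899/1180)) = -⅔ + (⅓)*(-1180/42376899) = -⅔ - 1180/127130697 = -84754978/127130697 ≈ -0.66668)
I + X(J(4 + 5)) = -84754978/127130697 - 32 = -4152937282/127130697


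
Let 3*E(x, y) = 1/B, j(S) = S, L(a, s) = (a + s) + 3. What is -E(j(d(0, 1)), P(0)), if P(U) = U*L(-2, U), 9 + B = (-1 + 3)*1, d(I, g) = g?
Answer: 1/21 ≈ 0.047619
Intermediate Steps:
L(a, s) = 3 + a + s
B = -7 (B = -9 + (-1 + 3)*1 = -9 + 2*1 = -9 + 2 = -7)
P(U) = U*(1 + U) (P(U) = U*(3 - 2 + U) = U*(1 + U))
E(x, y) = -1/21 (E(x, y) = (1/3)/(-7) = (1/3)*(-1/7) = -1/21)
-E(j(d(0, 1)), P(0)) = -1*(-1/21) = 1/21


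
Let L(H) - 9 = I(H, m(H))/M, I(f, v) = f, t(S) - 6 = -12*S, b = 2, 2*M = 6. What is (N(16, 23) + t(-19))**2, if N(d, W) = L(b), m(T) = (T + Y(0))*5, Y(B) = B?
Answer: 534361/9 ≈ 59373.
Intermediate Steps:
M = 3 (M = (1/2)*6 = 3)
t(S) = 6 - 12*S
m(T) = 5*T (m(T) = (T + 0)*5 = T*5 = 5*T)
L(H) = 9 + H/3
N(d, W) = 29/3 (N(d, W) = 9 + (1/3)*2 = 9 + 2/3 = 29/3)
(N(16, 23) + t(-19))**2 = (29/3 + (6 - 12*(-19)))**2 = (29/3 + (6 + 228))**2 = (29/3 + 234)**2 = (731/3)**2 = 534361/9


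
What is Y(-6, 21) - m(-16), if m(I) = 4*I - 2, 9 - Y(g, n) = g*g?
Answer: 39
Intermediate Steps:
Y(g, n) = 9 - g² (Y(g, n) = 9 - g*g = 9 - g²)
m(I) = -2 + 4*I
Y(-6, 21) - m(-16) = (9 - 1*(-6)²) - (-2 + 4*(-16)) = (9 - 1*36) - (-2 - 64) = (9 - 36) - 1*(-66) = -27 + 66 = 39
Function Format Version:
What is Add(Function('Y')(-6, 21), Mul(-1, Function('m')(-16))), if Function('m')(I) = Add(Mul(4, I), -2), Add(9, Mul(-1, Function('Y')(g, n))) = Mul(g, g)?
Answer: 39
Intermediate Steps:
Function('Y')(g, n) = Add(9, Mul(-1, Pow(g, 2))) (Function('Y')(g, n) = Add(9, Mul(-1, Mul(g, g))) = Add(9, Mul(-1, Pow(g, 2))))
Function('m')(I) = Add(-2, Mul(4, I))
Add(Function('Y')(-6, 21), Mul(-1, Function('m')(-16))) = Add(Add(9, Mul(-1, Pow(-6, 2))), Mul(-1, Add(-2, Mul(4, -16)))) = Add(Add(9, Mul(-1, 36)), Mul(-1, Add(-2, -64))) = Add(Add(9, -36), Mul(-1, -66)) = Add(-27, 66) = 39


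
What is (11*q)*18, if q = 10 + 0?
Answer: 1980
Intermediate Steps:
q = 10
(11*q)*18 = (11*10)*18 = 110*18 = 1980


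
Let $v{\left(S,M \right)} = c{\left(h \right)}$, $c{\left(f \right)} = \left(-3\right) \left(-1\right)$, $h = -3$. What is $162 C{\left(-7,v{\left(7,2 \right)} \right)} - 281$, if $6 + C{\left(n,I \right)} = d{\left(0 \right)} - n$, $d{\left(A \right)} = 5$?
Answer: $691$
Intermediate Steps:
$c{\left(f \right)} = 3$
$v{\left(S,M \right)} = 3$
$C{\left(n,I \right)} = -1 - n$ ($C{\left(n,I \right)} = -6 - \left(-5 + n\right) = -1 - n$)
$162 C{\left(-7,v{\left(7,2 \right)} \right)} - 281 = 162 \left(-1 - -7\right) - 281 = 162 \left(-1 + 7\right) - 281 = 162 \cdot 6 - 281 = 972 - 281 = 691$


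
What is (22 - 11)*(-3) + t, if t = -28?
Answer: -61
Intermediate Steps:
(22 - 11)*(-3) + t = (22 - 11)*(-3) - 28 = 11*(-3) - 28 = -33 - 28 = -61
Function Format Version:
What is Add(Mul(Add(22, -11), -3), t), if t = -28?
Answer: -61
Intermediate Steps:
Add(Mul(Add(22, -11), -3), t) = Add(Mul(Add(22, -11), -3), -28) = Add(Mul(11, -3), -28) = Add(-33, -28) = -61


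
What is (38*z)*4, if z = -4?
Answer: -608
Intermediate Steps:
(38*z)*4 = (38*(-4))*4 = -152*4 = -608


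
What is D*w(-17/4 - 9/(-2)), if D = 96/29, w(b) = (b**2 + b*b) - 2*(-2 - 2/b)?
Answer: 1932/29 ≈ 66.621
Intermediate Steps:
w(b) = 4 + 2*b**2 + 4/b (w(b) = (b**2 + b**2) + (4 + 4/b) = 2*b**2 + (4 + 4/b) = 4 + 2*b**2 + 4/b)
D = 96/29 (D = 96*(1/29) = 96/29 ≈ 3.3103)
D*w(-17/4 - 9/(-2)) = 96*(4 + 2*(-17/4 - 9/(-2))**2 + 4/(-17/4 - 9/(-2)))/29 = 96*(4 + 2*(-17*1/4 - 9*(-1/2))**2 + 4/(-17*1/4 - 9*(-1/2)))/29 = 96*(4 + 2*(-17/4 + 9/2)**2 + 4/(-17/4 + 9/2))/29 = 96*(4 + 2*(1/4)**2 + 4/(1/4))/29 = 96*(4 + 2*(1/16) + 4*4)/29 = 96*(4 + 1/8 + 16)/29 = (96/29)*(161/8) = 1932/29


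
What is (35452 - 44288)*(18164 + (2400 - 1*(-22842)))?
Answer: -383535416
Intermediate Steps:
(35452 - 44288)*(18164 + (2400 - 1*(-22842))) = -8836*(18164 + (2400 + 22842)) = -8836*(18164 + 25242) = -8836*43406 = -383535416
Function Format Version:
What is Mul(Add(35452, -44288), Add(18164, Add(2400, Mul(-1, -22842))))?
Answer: -383535416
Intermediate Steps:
Mul(Add(35452, -44288), Add(18164, Add(2400, Mul(-1, -22842)))) = Mul(-8836, Add(18164, Add(2400, 22842))) = Mul(-8836, Add(18164, 25242)) = Mul(-8836, 43406) = -383535416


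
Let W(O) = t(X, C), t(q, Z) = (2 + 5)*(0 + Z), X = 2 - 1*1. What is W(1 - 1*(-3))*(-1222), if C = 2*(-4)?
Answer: 68432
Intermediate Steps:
C = -8
X = 1 (X = 2 - 1 = 1)
t(q, Z) = 7*Z
W(O) = -56 (W(O) = 7*(-8) = -56)
W(1 - 1*(-3))*(-1222) = -56*(-1222) = 68432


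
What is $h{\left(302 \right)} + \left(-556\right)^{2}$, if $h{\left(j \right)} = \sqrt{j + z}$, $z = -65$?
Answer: $309136 + \sqrt{237} \approx 3.0915 \cdot 10^{5}$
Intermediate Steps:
$h{\left(j \right)} = \sqrt{-65 + j}$ ($h{\left(j \right)} = \sqrt{j - 65} = \sqrt{-65 + j}$)
$h{\left(302 \right)} + \left(-556\right)^{2} = \sqrt{-65 + 302} + \left(-556\right)^{2} = \sqrt{237} + 309136 = 309136 + \sqrt{237}$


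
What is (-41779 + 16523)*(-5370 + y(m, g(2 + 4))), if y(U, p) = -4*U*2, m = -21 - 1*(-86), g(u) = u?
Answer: 148757840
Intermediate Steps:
m = 65 (m = -21 + 86 = 65)
y(U, p) = -8*U
(-41779 + 16523)*(-5370 + y(m, g(2 + 4))) = (-41779 + 16523)*(-5370 - 8*65) = -25256*(-5370 - 520) = -25256*(-5890) = 148757840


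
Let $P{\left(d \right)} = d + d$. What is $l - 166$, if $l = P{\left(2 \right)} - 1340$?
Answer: $-1502$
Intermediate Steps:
$P{\left(d \right)} = 2 d$
$l = -1336$ ($l = 2 \cdot 2 - 1340 = 4 - 1340 = -1336$)
$l - 166 = -1336 - 166 = -1502$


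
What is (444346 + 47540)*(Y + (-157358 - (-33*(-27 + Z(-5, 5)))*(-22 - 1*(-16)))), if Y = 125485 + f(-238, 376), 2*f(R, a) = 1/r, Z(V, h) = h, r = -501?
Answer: -2260383001335/167 ≈ -1.3535e+10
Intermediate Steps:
f(R, a) = -1/1002 (f(R, a) = (½)/(-501) = (½)*(-1/501) = -1/1002)
Y = 125735969/1002 (Y = 125485 - 1/1002 = 125735969/1002 ≈ 1.2549e+5)
(444346 + 47540)*(Y + (-157358 - (-33*(-27 + Z(-5, 5)))*(-22 - 1*(-16)))) = (444346 + 47540)*(125735969/1002 + (-157358 - (-33*(-27 + 5))*(-22 - 1*(-16)))) = 491886*(125735969/1002 + (-157358 - (-33*(-22))*(-22 + 16))) = 491886*(125735969/1002 + (-157358 - 726*(-6))) = 491886*(125735969/1002 + (-157358 - 1*(-4356))) = 491886*(125735969/1002 + (-157358 + 4356)) = 491886*(125735969/1002 - 153002) = 491886*(-27572035/1002) = -2260383001335/167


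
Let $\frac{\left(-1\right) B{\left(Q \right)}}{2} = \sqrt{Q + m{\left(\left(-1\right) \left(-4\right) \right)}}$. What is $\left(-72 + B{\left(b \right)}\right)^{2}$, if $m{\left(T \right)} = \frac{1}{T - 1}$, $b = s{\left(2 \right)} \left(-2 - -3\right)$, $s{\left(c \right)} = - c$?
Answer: $\frac{15532}{3} + 96 i \sqrt{15} \approx 5177.3 + 371.81 i$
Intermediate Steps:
$b = -2$ ($b = \left(-1\right) 2 \left(-2 - -3\right) = - 2 \left(-2 + 3\right) = \left(-2\right) 1 = -2$)
$m{\left(T \right)} = \frac{1}{-1 + T}$
$B{\left(Q \right)} = - 2 \sqrt{\frac{1}{3} + Q}$ ($B{\left(Q \right)} = - 2 \sqrt{Q + \frac{1}{-1 - -4}} = - 2 \sqrt{Q + \frac{1}{-1 + 4}} = - 2 \sqrt{Q + \frac{1}{3}} = - 2 \sqrt{\frac{1}{3} + Q}$)
$\left(-72 + B{\left(b \right)}\right)^{2} = \left(-72 - \frac{2 \sqrt{3 + 9 \left(-2\right)}}{3}\right)^{2} = \left(-72 - \frac{2 \sqrt{3 - 18}}{3}\right)^{2} = \left(-72 - \frac{2 \sqrt{-15}}{3}\right)^{2} = \left(-72 - \frac{2 i \sqrt{15}}{3}\right)^{2}$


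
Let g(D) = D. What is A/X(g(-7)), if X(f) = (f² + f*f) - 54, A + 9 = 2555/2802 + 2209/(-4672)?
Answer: -56035577/288000768 ≈ -0.19457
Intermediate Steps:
A = -56035577/6545472 (A = -9 + (2555/2802 + 2209/(-4672)) = -9 + (2555*(1/2802) + 2209*(-1/4672)) = -9 + (2555/2802 - 2209/4672) = -9 + 2873671/6545472 = -56035577/6545472 ≈ -8.5610)
X(f) = -54 + 2*f² (X(f) = (f² + f²) - 54 = 2*f² - 54 = -54 + 2*f²)
A/X(g(-7)) = -56035577/(6545472*(-54 + 2*(-7)²)) = -56035577/(6545472*(-54 + 2*49)) = -56035577/(6545472*(-54 + 98)) = -56035577/6545472/44 = -56035577/6545472*1/44 = -56035577/288000768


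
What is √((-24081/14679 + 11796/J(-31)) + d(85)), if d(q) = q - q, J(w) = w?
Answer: I*√8792557647195/151683 ≈ 19.549*I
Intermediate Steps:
d(q) = 0
√((-24081/14679 + 11796/J(-31)) + d(85)) = √((-24081/14679 + 11796/(-31)) + 0) = √((-24081*1/14679 + 11796*(-1/31)) + 0) = √((-8027/4893 - 11796/31) + 0) = √(-57966665/151683 + 0) = √(-57966665/151683) = I*√8792557647195/151683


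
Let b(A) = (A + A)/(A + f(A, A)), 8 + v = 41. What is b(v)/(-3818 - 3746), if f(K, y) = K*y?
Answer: -1/128588 ≈ -7.7768e-6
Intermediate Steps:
v = 33 (v = -8 + 41 = 33)
b(A) = 2*A/(A + A**2) (b(A) = (A + A)/(A + A*A) = (2*A)/(A + A**2) = 2*A/(A + A**2))
b(v)/(-3818 - 3746) = (2/(1 + 33))/(-3818 - 3746) = (2/34)/(-7564) = (2*(1/34))*(-1/7564) = (1/17)*(-1/7564) = -1/128588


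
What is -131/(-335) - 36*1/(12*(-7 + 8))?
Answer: -874/335 ≈ -2.6090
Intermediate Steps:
-131/(-335) - 36*1/(12*(-7 + 8)) = -131*(-1/335) - 36/(1*12) = 131/335 - 36/12 = 131/335 - 36*1/12 = 131/335 - 3 = -874/335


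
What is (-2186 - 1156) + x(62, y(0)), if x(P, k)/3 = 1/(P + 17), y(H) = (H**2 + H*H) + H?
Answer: -264015/79 ≈ -3342.0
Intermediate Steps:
y(H) = H + 2*H**2 (y(H) = (H**2 + H**2) + H = 2*H**2 + H = H + 2*H**2)
x(P, k) = 3/(17 + P) (x(P, k) = 3/(P + 17) = 3/(17 + P))
(-2186 - 1156) + x(62, y(0)) = (-2186 - 1156) + 3/(17 + 62) = -3342 + 3/79 = -264015/79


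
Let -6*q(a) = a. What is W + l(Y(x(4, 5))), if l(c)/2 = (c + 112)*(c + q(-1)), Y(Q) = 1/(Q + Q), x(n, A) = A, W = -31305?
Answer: -2343391/75 ≈ -31245.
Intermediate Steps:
q(a) = -a/6
Y(Q) = 1/(2*Q)
l(c) = 2*(112 + c)*(⅙ + c) (l(c) = 2*((c + 112)*(c - ⅙*(-1))) = 2*((112 + c)*(c + ⅙)) = 2*((112 + c)*(⅙ + c)) = 2*(112 + c)*(⅙ + c))
W + l(Y(x(4, 5))) = -31305 + (112/3 + 2*((½)/5)² + 673*((½)/5)/3) = -31305 + (112/3 + 2*((½)*(⅕))² + 673*((½)*(⅕))/3) = -31305 + (112/3 + 2*(⅒)² + (673/3)*(⅒)) = -31305 + (112/3 + 2*(1/100) + 673/30) = -31305 + (112/3 + 1/50 + 673/30) = -31305 + 4484/75 = -2343391/75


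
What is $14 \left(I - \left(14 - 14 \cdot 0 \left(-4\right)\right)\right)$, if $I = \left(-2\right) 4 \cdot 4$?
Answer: $-644$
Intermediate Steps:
$I = -32$ ($I = \left(-8\right) 4 = -32$)
$14 \left(I - \left(14 - 14 \cdot 0 \left(-4\right)\right)\right) = 14 \left(-32 - \left(14 - 14 \cdot 0 \left(-4\right)\right)\right) = 14 \left(-32 - \left(14 - 0\right)\right) = 14 \left(-32 - \left(14 + 0\right)\right) = 14 \left(-32 - 14\right) = 14 \left(-46\right) = -644$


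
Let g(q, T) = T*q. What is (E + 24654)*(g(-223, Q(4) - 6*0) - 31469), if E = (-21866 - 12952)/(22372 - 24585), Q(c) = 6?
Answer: -1791069294840/2213 ≈ -8.0934e+8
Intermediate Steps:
E = 34818/2213 (E = -34818/(-2213) = -34818*(-1/2213) = 34818/2213 ≈ 15.733)
(E + 24654)*(g(-223, Q(4) - 6*0) - 31469) = (34818/2213 + 24654)*((6 - 6*0)*(-223) - 31469) = 54594120*((6 + 0)*(-223) - 31469)/2213 = 54594120*(6*(-223) - 31469)/2213 = 54594120*(-1338 - 31469)/2213 = (54594120/2213)*(-32807) = -1791069294840/2213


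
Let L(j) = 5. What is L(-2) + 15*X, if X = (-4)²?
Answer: 245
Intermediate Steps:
X = 16
L(-2) + 15*X = 5 + 15*16 = 5 + 240 = 245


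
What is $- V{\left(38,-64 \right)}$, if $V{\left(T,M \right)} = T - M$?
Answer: $-102$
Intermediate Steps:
$- V{\left(38,-64 \right)} = - (38 - -64) = - (38 + 64) = \left(-1\right) 102 = -102$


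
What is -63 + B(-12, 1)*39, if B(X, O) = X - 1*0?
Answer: -531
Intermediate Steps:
B(X, O) = X (B(X, O) = X + 0 = X)
-63 + B(-12, 1)*39 = -63 - 12*39 = -63 - 468 = -531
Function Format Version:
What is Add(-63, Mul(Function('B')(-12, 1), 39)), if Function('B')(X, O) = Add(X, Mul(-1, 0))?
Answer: -531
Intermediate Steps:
Function('B')(X, O) = X (Function('B')(X, O) = Add(X, 0) = X)
Add(-63, Mul(Function('B')(-12, 1), 39)) = Add(-63, Mul(-12, 39)) = Add(-63, -468) = -531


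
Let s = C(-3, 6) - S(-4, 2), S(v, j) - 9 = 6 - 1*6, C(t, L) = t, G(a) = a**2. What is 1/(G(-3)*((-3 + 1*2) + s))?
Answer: -1/117 ≈ -0.0085470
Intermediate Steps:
S(v, j) = 9 (S(v, j) = 9 + (6 - 1*6) = 9 + (6 - 6) = 9 + 0 = 9)
s = -12 (s = -3 - 1*9 = -3 - 9 = -12)
1/(G(-3)*((-3 + 1*2) + s)) = 1/((-3)**2*((-3 + 1*2) - 12)) = 1/(9*((-3 + 2) - 12)) = 1/(9*(-1 - 12)) = 1/(9*(-13)) = 1/(-117) = -1/117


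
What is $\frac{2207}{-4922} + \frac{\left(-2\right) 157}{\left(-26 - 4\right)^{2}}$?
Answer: $- \frac{441476}{553725} \approx -0.79728$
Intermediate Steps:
$\frac{2207}{-4922} + \frac{\left(-2\right) 157}{\left(-26 - 4\right)^{2}} = 2207 \left(- \frac{1}{4922}\right) - \frac{314}{\left(-30\right)^{2}} = - \frac{2207}{4922} - \frac{314}{900} = - \frac{2207}{4922} - \frac{157}{450} = - \frac{441476}{553725}$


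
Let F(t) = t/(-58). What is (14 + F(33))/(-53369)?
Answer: -779/3095402 ≈ -0.00025166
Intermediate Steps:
F(t) = -t/58 (F(t) = t*(-1/58) = -t/58)
(14 + F(33))/(-53369) = (14 - 1/58*33)/(-53369) = (14 - 33/58)*(-1/53369) = (779/58)*(-1/53369) = -779/3095402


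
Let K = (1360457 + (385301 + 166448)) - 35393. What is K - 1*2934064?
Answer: -1057251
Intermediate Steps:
K = 1876813 (K = (1360457 + 551749) - 35393 = 1912206 - 35393 = 1876813)
K - 1*2934064 = 1876813 - 1*2934064 = 1876813 - 2934064 = -1057251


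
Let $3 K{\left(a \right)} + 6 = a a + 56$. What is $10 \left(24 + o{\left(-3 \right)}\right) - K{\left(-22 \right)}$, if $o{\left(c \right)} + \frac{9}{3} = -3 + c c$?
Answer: $92$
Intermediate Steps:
$K{\left(a \right)} = \frac{50}{3} + \frac{a^{2}}{3}$ ($K{\left(a \right)} = -2 + \frac{a a + 56}{3} = -2 + \frac{a^{2} + 56}{3} = -2 + \frac{56 + a^{2}}{3} = -2 + \left(\frac{56}{3} + \frac{a^{2}}{3}\right) = \frac{50}{3} + \frac{a^{2}}{3}$)
$o{\left(c \right)} = -6 + c^{2}$ ($o{\left(c \right)} = -3 + \left(-3 + c c\right) = -3 + \left(-3 + c^{2}\right) = -6 + c^{2}$)
$10 \left(24 + o{\left(-3 \right)}\right) - K{\left(-22 \right)} = 10 \left(24 - \left(6 - \left(-3\right)^{2}\right)\right) - \left(\frac{50}{3} + \frac{\left(-22\right)^{2}}{3}\right) = 10 \left(24 + \left(-6 + 9\right)\right) - \left(\frac{50}{3} + \frac{1}{3} \cdot 484\right) = 10 \left(24 + 3\right) - \left(\frac{50}{3} + \frac{484}{3}\right) = 10 \cdot 27 - 178 = 270 - 178 = 92$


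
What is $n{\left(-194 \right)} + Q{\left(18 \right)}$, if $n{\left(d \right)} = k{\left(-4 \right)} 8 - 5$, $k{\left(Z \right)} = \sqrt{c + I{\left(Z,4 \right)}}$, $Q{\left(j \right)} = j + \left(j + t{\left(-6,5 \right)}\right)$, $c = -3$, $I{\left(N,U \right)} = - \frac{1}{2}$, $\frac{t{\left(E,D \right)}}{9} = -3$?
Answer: $4 + 4 i \sqrt{14} \approx 4.0 + 14.967 i$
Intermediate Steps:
$t{\left(E,D \right)} = -27$ ($t{\left(E,D \right)} = 9 \left(-3\right) = -27$)
$I{\left(N,U \right)} = - \frac{1}{2}$ ($I{\left(N,U \right)} = \left(-1\right) \frac{1}{2} = - \frac{1}{2}$)
$Q{\left(j \right)} = -27 + 2 j$ ($Q{\left(j \right)} = j + \left(j - 27\right) = j + \left(-27 + j\right) = -27 + 2 j$)
$k{\left(Z \right)} = \frac{i \sqrt{14}}{2}$ ($k{\left(Z \right)} = \sqrt{-3 - \frac{1}{2}} = \sqrt{- \frac{7}{2}} = \frac{i \sqrt{14}}{2}$)
$n{\left(d \right)} = -5 + 4 i \sqrt{14}$ ($n{\left(d \right)} = \frac{i \sqrt{14}}{2} \cdot 8 - 5 = 4 i \sqrt{14} - 5 = -5 + 4 i \sqrt{14}$)
$n{\left(-194 \right)} + Q{\left(18 \right)} = \left(-5 + 4 i \sqrt{14}\right) + \left(-27 + 2 \cdot 18\right) = \left(-5 + 4 i \sqrt{14}\right) + \left(-27 + 36\right) = \left(-5 + 4 i \sqrt{14}\right) + 9 = 4 + 4 i \sqrt{14}$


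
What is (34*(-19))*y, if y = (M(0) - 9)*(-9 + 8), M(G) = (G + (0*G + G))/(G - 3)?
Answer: -5814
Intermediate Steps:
M(G) = 2*G/(-3 + G) (M(G) = (G + (0 + G))/(-3 + G) = (G + G)/(-3 + G) = (2*G)/(-3 + G) = 2*G/(-3 + G))
y = 9 (y = (2*0/(-3 + 0) - 9)*(-9 + 8) = (2*0/(-3) - 9)*(-1) = (2*0*(-1/3) - 9)*(-1) = (0 - 9)*(-1) = -9*(-1) = 9)
(34*(-19))*y = (34*(-19))*9 = -646*9 = -5814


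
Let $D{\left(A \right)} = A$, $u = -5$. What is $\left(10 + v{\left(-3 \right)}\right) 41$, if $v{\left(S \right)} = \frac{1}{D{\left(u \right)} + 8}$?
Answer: $\frac{1271}{3} \approx 423.67$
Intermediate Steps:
$v{\left(S \right)} = \frac{1}{3}$ ($v{\left(S \right)} = \frac{1}{-5 + 8} = \frac{1}{3}$)
$\left(10 + v{\left(-3 \right)}\right) 41 = \left(10 + \frac{1}{3}\right) 41 = \frac{31}{3} \cdot 41 = \frac{1271}{3}$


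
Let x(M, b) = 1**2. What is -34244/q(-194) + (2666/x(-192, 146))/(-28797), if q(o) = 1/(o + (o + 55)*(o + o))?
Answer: -52992356664050/28797 ≈ -1.8402e+9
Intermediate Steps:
x(M, b) = 1
q(o) = 1/(o + 2*o*(55 + o)) (q(o) = 1/(o + (55 + o)*(2*o)) = 1/(o + 2*o*(55 + o)))
-34244/q(-194) + (2666/x(-192, 146))/(-28797) = -34244/(1/((-194)*(111 + 2*(-194)))) + (2666/1)/(-28797) = -34244/((-1/(194*(111 - 388)))) + (2666*1)*(-1/28797) = -34244/((-1/194/(-277))) + 2666*(-1/28797) = -34244/((-1/194*(-1/277))) - 2666/28797 = -34244/1/53738 - 2666/28797 = -34244*53738 - 2666/28797 = -1840204072 - 2666/28797 = -52992356664050/28797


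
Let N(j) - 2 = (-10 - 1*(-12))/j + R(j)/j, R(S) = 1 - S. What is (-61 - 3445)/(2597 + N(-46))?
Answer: -161276/119505 ≈ -1.3495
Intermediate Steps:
N(j) = 2 + 2/j + (1 - j)/j (N(j) = 2 + ((-10 - 1*(-12))/j + (1 - j)/j) = 2 + ((-10 + 12)/j + (1 - j)/j) = 2 + (2/j + (1 - j)/j) = 2 + 2/j + (1 - j)/j)
(-61 - 3445)/(2597 + N(-46)) = (-61 - 3445)/(2597 + (3 - 46)/(-46)) = -3506/(2597 - 1/46*(-43)) = -3506/(2597 + 43/46) = -3506/119505/46 = -3506*46/119505 = -161276/119505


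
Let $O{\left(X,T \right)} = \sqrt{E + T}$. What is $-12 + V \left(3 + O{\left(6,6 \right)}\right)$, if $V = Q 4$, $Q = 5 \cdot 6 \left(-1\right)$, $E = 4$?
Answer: $-372 - 120 \sqrt{10} \approx -751.47$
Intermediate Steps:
$Q = -30$ ($Q = 30 \left(-1\right) = -30$)
$V = -120$ ($V = \left(-30\right) 4 = -120$)
$O{\left(X,T \right)} = \sqrt{4 + T}$
$-12 + V \left(3 + O{\left(6,6 \right)}\right) = -12 - 120 \left(3 + \sqrt{4 + 6}\right) = -12 - 120 \left(3 + \sqrt{10}\right) = -12 - \left(360 + 120 \sqrt{10}\right) = -372 - 120 \sqrt{10}$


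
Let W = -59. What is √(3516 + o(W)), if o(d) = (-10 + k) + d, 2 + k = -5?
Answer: 4*√215 ≈ 58.651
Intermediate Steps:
k = -7 (k = -2 - 5 = -7)
o(d) = -17 + d (o(d) = (-10 - 7) + d = -17 + d)
√(3516 + o(W)) = √(3516 + (-17 - 59)) = √(3516 - 76) = √3440 = 4*√215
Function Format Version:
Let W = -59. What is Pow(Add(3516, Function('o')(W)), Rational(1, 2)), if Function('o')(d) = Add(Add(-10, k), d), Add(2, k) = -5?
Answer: Mul(4, Pow(215, Rational(1, 2))) ≈ 58.651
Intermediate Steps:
k = -7 (k = Add(-2, -5) = -7)
Function('o')(d) = Add(-17, d) (Function('o')(d) = Add(Add(-10, -7), d) = Add(-17, d))
Pow(Add(3516, Function('o')(W)), Rational(1, 2)) = Pow(Add(3516, Add(-17, -59)), Rational(1, 2)) = Pow(Add(3516, -76), Rational(1, 2)) = Pow(3440, Rational(1, 2)) = Mul(4, Pow(215, Rational(1, 2)))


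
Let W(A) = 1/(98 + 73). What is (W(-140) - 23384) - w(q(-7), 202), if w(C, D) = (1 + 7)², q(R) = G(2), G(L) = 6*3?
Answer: -4009607/171 ≈ -23448.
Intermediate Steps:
G(L) = 18
q(R) = 18
W(A) = 1/171
w(C, D) = 64 (w(C, D) = 8² = 64)
(W(-140) - 23384) - w(q(-7), 202) = (1/171 - 23384) - 1*64 = -3998663/171 - 64 = -4009607/171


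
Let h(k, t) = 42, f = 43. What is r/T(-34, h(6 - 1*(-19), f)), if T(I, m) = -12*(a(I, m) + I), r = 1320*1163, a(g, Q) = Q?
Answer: -63965/4 ≈ -15991.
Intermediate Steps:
r = 1535160
T(I, m) = -12*I - 12*m (T(I, m) = -12*(m + I) = -12*(I + m) = -12*I - 12*m)
r/T(-34, h(6 - 1*(-19), f)) = 1535160/(-12*(-34) - 12*42) = 1535160/(408 - 504) = 1535160/(-96) = 1535160*(-1/96) = -63965/4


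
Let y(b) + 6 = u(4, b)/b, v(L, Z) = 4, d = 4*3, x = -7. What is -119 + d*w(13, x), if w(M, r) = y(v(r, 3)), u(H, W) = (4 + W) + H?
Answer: -155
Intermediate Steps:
d = 12
u(H, W) = 4 + H + W
y(b) = -6 + (8 + b)/b (y(b) = -6 + (4 + 4 + b)/b = -6 + (8 + b)/b)
w(M, r) = -3 (w(M, r) = -5 + 8/4 = -5 + 8*(¼) = -5 + 2 = -3)
-119 + d*w(13, x) = -119 + 12*(-3) = -119 - 36 = -155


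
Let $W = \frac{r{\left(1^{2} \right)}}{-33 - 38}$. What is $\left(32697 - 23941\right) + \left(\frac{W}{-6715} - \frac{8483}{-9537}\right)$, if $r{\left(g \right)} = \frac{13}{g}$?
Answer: $\frac{137774288104}{15733245} \approx 8756.9$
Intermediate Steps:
$W = - \frac{13}{71}$ ($W = \frac{13 \frac{1}{1^{2}}}{-33 - 38} = \frac{13 \cdot 1^{-1}}{-71} = - \frac{13 \cdot 1}{71} = \left(- \frac{1}{71}\right) 13 = - \frac{13}{71} \approx -0.1831$)
$\left(32697 - 23941\right) + \left(\frac{W}{-6715} - \frac{8483}{-9537}\right) = \left(32697 - 23941\right) - \left(- \frac{499}{561} - \frac{13}{476765}\right) = 8756 - - \frac{13994884}{15733245} = 8756 + \left(\frac{13}{476765} + \frac{499}{561}\right) = 8756 + \frac{13994884}{15733245} = \frac{137774288104}{15733245}$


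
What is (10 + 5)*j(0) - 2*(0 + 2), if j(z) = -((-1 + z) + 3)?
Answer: -34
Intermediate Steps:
j(z) = -2 - z (j(z) = -(2 + z) = -2 - z)
(10 + 5)*j(0) - 2*(0 + 2) = (10 + 5)*(-2 - 1*0) - 2*(0 + 2) = 15*(-2 + 0) - 2*2 = 15*(-2) - 4 = -30 - 4 = -34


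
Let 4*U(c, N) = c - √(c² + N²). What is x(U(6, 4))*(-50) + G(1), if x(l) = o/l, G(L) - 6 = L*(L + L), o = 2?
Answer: 158 + 50*√13 ≈ 338.28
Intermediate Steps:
G(L) = 6 + 2*L² (G(L) = 6 + L*(L + L) = 6 + L*(2*L) = 6 + 2*L²)
U(c, N) = -√(N² + c²)/4 + c/4 (U(c, N) = (c - √(c² + N²))/4 = (c - √(N² + c²))/4 = -√(N² + c²)/4 + c/4)
x(l) = 2/l
x(U(6, 4))*(-50) + G(1) = (2/(-√(4² + 6²)/4 + (¼)*6))*(-50) + (6 + 2*1²) = (2/(-√(16 + 36)/4 + 3/2))*(-50) + (6 + 2*1) = (2/(-√13/2 + 3/2))*(-50) + (6 + 2) = (2/(-√13/2 + 3/2))*(-50) + 8 = (2/(3/2 - √13/2))*(-50) + 8 = -100/(3/2 - √13/2) + 8 = 8 - 100/(3/2 - √13/2)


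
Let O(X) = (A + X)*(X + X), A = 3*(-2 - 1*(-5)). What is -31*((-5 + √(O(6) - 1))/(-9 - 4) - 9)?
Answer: 3472/13 + 31*√179/13 ≈ 298.98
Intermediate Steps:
A = 9 (A = 3*(-2 + 5) = 3*3 = 9)
O(X) = 2*X*(9 + X) (O(X) = (9 + X)*(X + X) = (9 + X)*(2*X) = 2*X*(9 + X))
-31*((-5 + √(O(6) - 1))/(-9 - 4) - 9) = -31*((-5 + √(2*6*(9 + 6) - 1))/(-9 - 4) - 9) = -31*((-5 + √(2*6*15 - 1))/(-13) - 9) = -31*((-5 + √(180 - 1))*(-1/13) - 9) = -31*((-5 + √179)*(-1/13) - 9) = -31*((5/13 - √179/13) - 9) = -31*(-112/13 - √179/13) = 3472/13 + 31*√179/13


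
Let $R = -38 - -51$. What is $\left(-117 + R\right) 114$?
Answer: $-11856$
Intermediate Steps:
$R = 13$ ($R = -38 + 51 = 13$)
$\left(-117 + R\right) 114 = \left(-117 + 13\right) 114 = \left(-104\right) 114 = -11856$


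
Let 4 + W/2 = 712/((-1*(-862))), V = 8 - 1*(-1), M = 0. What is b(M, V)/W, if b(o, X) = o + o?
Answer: 0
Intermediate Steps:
V = 9 (V = 8 + 1 = 9)
b(o, X) = 2*o
W = -2736/431 (W = -8 + 2*(712/((-1*(-862)))) = -8 + 2*(712/862) = -8 + 2*(712*(1/862)) = -8 + 2*(356/431) = -8 + 712/431 = -2736/431 ≈ -6.3480)
b(M, V)/W = (2*0)/(-2736/431) = 0*(-431/2736) = 0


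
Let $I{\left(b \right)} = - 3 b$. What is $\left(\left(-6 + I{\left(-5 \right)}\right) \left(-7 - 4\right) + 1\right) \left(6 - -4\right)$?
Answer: $-980$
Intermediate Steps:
$\left(\left(-6 + I{\left(-5 \right)}\right) \left(-7 - 4\right) + 1\right) \left(6 - -4\right) = \left(\left(-6 - -15\right) \left(-7 - 4\right) + 1\right) \left(6 - -4\right) = \left(\left(-6 + 15\right) \left(-11\right) + 1\right) \left(6 + 4\right) = \left(9 \left(-11\right) + 1\right) 10 = \left(-99 + 1\right) 10 = \left(-98\right) 10 = -980$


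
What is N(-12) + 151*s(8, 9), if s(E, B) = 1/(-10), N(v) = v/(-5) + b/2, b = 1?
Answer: -61/5 ≈ -12.200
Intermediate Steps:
N(v) = 1/2 - v/5 (N(v) = v/(-5) + 1/2 = v*(-1/5) + 1*(1/2) = -v/5 + 1/2 = 1/2 - v/5)
s(E, B) = -1/10 (s(E, B) = 1*(-1/10) = -1/10)
N(-12) + 151*s(8, 9) = (1/2 - 1/5*(-12)) + 151*(-1/10) = (1/2 + 12/5) - 151/10 = 29/10 - 151/10 = -61/5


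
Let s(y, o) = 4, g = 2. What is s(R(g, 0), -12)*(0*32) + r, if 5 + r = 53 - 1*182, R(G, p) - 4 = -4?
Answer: -134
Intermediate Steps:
R(G, p) = 0 (R(G, p) = 4 - 4 = 0)
r = -134 (r = -5 + (53 - 1*182) = -5 + (53 - 182) = -5 - 129 = -134)
s(R(g, 0), -12)*(0*32) + r = 4*(0*32) - 134 = 4*0 - 134 = 0 - 134 = -134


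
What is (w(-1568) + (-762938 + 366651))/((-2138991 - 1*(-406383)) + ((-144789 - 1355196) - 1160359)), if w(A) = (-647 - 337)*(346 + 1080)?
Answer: 94709/231208 ≈ 0.40963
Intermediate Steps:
w(A) = -1403184 (w(A) = -984*1426 = -1403184)
(w(-1568) + (-762938 + 366651))/((-2138991 - 1*(-406383)) + ((-144789 - 1355196) - 1160359)) = (-1403184 + (-762938 + 366651))/((-2138991 - 1*(-406383)) + ((-144789 - 1355196) - 1160359)) = (-1403184 - 396287)/((-2138991 + 406383) + (-1499985 - 1160359)) = -1799471/(-1732608 - 2660344) = -1799471/(-4392952) = -1799471*(-1/4392952) = 94709/231208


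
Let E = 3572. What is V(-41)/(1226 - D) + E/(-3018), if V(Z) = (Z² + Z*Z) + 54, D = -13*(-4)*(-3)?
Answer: 1343246/1042719 ≈ 1.2882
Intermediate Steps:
D = -156 (D = 52*(-3) = -156)
V(Z) = 54 + 2*Z² (V(Z) = (Z² + Z²) + 54 = 2*Z² + 54 = 54 + 2*Z²)
V(-41)/(1226 - D) + E/(-3018) = (54 + 2*(-41)²)/(1226 - 1*(-156)) + 3572/(-3018) = (54 + 2*1681)/(1226 + 156) + 3572*(-1/3018) = (54 + 3362)/1382 - 1786/1509 = 3416*(1/1382) - 1786/1509 = 1708/691 - 1786/1509 = 1343246/1042719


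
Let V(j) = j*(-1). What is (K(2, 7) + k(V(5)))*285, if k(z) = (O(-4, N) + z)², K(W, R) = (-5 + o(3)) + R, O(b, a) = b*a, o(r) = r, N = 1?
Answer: 24510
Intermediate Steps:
V(j) = -j
O(b, a) = a*b
K(W, R) = -2 + R (K(W, R) = (-5 + 3) + R = -2 + R)
k(z) = (-4 + z)² (k(z) = (1*(-4) + z)² = (-4 + z)²)
(K(2, 7) + k(V(5)))*285 = ((-2 + 7) + (-4 - 1*5)²)*285 = (5 + (-4 - 5)²)*285 = (5 + (-9)²)*285 = (5 + 81)*285 = 86*285 = 24510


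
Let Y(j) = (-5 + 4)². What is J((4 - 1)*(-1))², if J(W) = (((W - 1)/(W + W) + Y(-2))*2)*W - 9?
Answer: 361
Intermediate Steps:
Y(j) = 1 (Y(j) = (-1)² = 1)
J(W) = -9 + W*(2 + (-1 + W)/W) (J(W) = (((W - 1)/(W + W) + 1)*2)*W - 9 = (((-1 + W)/((2*W)) + 1)*2)*W - 9 = (((-1 + W)*(1/(2*W)) + 1)*2)*W - 9 = (((-1 + W)/(2*W) + 1)*2)*W - 9 = ((1 + (-1 + W)/(2*W))*2)*W - 9 = (2 + (-1 + W)/W)*W - 9 = W*(2 + (-1 + W)/W) - 9 = -9 + W*(2 + (-1 + W)/W))
J((4 - 1)*(-1))² = (-10 + 3*((4 - 1)*(-1)))² = (-10 + 3*(3*(-1)))² = (-10 + 3*(-3))² = (-10 - 9)² = (-19)² = 361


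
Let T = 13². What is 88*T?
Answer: 14872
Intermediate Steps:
T = 169
88*T = 88*169 = 14872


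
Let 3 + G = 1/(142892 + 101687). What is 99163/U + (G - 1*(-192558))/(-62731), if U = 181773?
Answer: -7039156259203871/2788885925766477 ≈ -2.5240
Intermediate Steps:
G = -733736/244579 (G = -3 + 1/(142892 + 101687) = -3 + 1/244579 = -733736/244579 ≈ -3.0000)
99163/U + (G - 1*(-192558))/(-62731) = 99163/181773 + (-733736/244579 - 1*(-192558))/(-62731) = 99163*(1/181773) + (-733736/244579 + 192558)*(-1/62731) = 99163/181773 + (47094909346/244579)*(-1/62731) = 99163/181773 - 47094909346/15342685249 = -7039156259203871/2788885925766477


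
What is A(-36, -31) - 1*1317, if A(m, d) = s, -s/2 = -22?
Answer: -1273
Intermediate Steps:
s = 44 (s = -2*(-22) = 44)
A(m, d) = 44
A(-36, -31) - 1*1317 = 44 - 1*1317 = 44 - 1317 = -1273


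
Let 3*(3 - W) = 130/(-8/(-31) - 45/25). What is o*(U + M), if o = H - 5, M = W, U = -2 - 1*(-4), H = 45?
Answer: 949400/717 ≈ 1324.1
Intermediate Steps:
U = 2 (U = -2 + 4 = 2)
W = 22301/717 (W = 3 - 130/(3*(-8/(-31) - 45/25)) = 3 - 130/(3*(-8*(-1/31) - 45*1/25)) = 3 - 130/(3*(8/31 - 9/5)) = 3 - 130/(3*(-239/155)) = 3 - 130*(-155)/(3*239) = 3 - ⅓*(-20150/239) = 3 + 20150/717 = 22301/717 ≈ 31.103)
M = 22301/717 ≈ 31.103
o = 40 (o = 45 - 5 = 40)
o*(U + M) = 40*(2 + 22301/717) = 40*(23735/717) = 949400/717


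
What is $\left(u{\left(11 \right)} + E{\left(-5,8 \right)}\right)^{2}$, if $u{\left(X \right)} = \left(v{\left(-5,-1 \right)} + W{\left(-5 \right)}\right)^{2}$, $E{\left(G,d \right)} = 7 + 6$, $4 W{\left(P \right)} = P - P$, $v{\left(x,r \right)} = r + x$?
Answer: $2401$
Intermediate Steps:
$W{\left(P \right)} = 0$ ($W{\left(P \right)} = \frac{P - P}{4} = \frac{1}{4} \cdot 0 = 0$)
$E{\left(G,d \right)} = 13$
$u{\left(X \right)} = 36$ ($u{\left(X \right)} = \left(\left(-1 - 5\right) + 0\right)^{2} = \left(-6 + 0\right)^{2} = \left(-6\right)^{2} = 36$)
$\left(u{\left(11 \right)} + E{\left(-5,8 \right)}\right)^{2} = \left(36 + 13\right)^{2} = 49^{2} = 2401$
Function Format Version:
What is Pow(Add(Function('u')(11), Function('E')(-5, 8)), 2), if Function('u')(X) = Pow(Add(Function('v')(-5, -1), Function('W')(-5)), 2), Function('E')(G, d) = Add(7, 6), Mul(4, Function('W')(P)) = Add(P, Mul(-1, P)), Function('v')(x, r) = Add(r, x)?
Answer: 2401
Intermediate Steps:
Function('W')(P) = 0 (Function('W')(P) = Mul(Rational(1, 4), Add(P, Mul(-1, P))) = Mul(Rational(1, 4), 0) = 0)
Function('E')(G, d) = 13
Function('u')(X) = 36 (Function('u')(X) = Pow(Add(Add(-1, -5), 0), 2) = Pow(Add(-6, 0), 2) = Pow(-6, 2) = 36)
Pow(Add(Function('u')(11), Function('E')(-5, 8)), 2) = Pow(Add(36, 13), 2) = Pow(49, 2) = 2401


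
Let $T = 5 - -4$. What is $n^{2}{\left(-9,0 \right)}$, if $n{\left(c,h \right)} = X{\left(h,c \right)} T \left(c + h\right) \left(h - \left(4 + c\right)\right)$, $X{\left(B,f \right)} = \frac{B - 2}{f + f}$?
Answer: $2025$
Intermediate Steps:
$X{\left(B,f \right)} = \frac{-2 + B}{2 f}$
$T = 9$ ($T = 5 + 4 = 9$)
$n{\left(c,h \right)} = \frac{9 \left(-2 + h\right) \left(c + h\right) \left(-4 + h - c\right)}{2 c}$ ($n{\left(c,h \right)} = \frac{-2 + h}{2 c} 9 \left(c + h\right) \left(h - \left(4 + c\right)\right) = \frac{9 \left(-2 + h\right)}{2 c} \left(c + h\right) \left(-4 + h - c\right) = \frac{9 \left(-2 + h\right) \left(c + h\right) \left(-4 + h - c\right)}{2 c}$)
$n^{2}{\left(-9,0 \right)} = \left(- \frac{9 \left(-2 + 0\right) \left(\left(-9\right)^{2} - 0^{2} + 4 \left(-9\right) + 4 \cdot 0\right)}{2 \left(-9\right)}\right)^{2} = \left(\left(- \frac{9}{2}\right) \left(- \frac{1}{9}\right) \left(-2\right) \left(81 - 0 - 36 + 0\right)\right)^{2} = \left(\left(- \frac{9}{2}\right) \left(- \frac{1}{9}\right) \left(-2\right) \left(81 + 0 - 36 + 0\right)\right)^{2} = \left(\left(- \frac{9}{2}\right) \left(- \frac{1}{9}\right) \left(-2\right) 45\right)^{2} = \left(-45\right)^{2} = 2025$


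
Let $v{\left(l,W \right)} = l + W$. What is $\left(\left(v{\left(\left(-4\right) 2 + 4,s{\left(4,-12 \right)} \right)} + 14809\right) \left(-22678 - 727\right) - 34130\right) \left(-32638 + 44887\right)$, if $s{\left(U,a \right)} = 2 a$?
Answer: $-4237951095315$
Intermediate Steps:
$v{\left(l,W \right)} = W + l$
$\left(\left(v{\left(\left(-4\right) 2 + 4,s{\left(4,-12 \right)} \right)} + 14809\right) \left(-22678 - 727\right) - 34130\right) \left(-32638 + 44887\right) = \left(\left(\left(2 \left(-12\right) + \left(\left(-4\right) 2 + 4\right)\right) + 14809\right) \left(-22678 - 727\right) - 34130\right) \left(-32638 + 44887\right) = \left(\left(\left(-24 + \left(-8 + 4\right)\right) + 14809\right) \left(-23405\right) - 34130\right) 12249 = \left(\left(\left(-24 - 4\right) + 14809\right) \left(-23405\right) - 34130\right) 12249 = \left(\left(-28 + 14809\right) \left(-23405\right) - 34130\right) 12249 = \left(14781 \left(-23405\right) - 34130\right) 12249 = \left(-345949305 - 34130\right) 12249 = \left(-345983435\right) 12249 = -4237951095315$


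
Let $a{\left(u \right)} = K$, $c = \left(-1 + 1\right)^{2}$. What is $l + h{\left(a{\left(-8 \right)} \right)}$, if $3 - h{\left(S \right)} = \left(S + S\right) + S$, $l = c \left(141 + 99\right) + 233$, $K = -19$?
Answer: $293$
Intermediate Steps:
$c = 0$ ($c = 0^{2} = 0$)
$a{\left(u \right)} = -19$
$l = 233$ ($l = 0 \left(141 + 99\right) + 233 = 0 \cdot 240 + 233 = 0 + 233 = 233$)
$h{\left(S \right)} = 3 - 3 S$ ($h{\left(S \right)} = 3 - \left(\left(S + S\right) + S\right) = 3 - \left(2 S + S\right) = 3 - 3 S$)
$l + h{\left(a{\left(-8 \right)} \right)} = 233 + \left(3 - -57\right) = 233 + \left(3 + 57\right) = 233 + 60 = 293$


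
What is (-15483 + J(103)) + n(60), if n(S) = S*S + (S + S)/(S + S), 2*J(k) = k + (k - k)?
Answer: -23661/2 ≈ -11831.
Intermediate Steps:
J(k) = k/2 (J(k) = (k + (k - k))/2 = (k + 0)/2 = k/2)
n(S) = 1 + S**2 (n(S) = S**2 + (2*S)/((2*S)) = S**2 + (2*S)*(1/(2*S)) = S**2 + 1 = 1 + S**2)
(-15483 + J(103)) + n(60) = (-15483 + (1/2)*103) + (1 + 60**2) = (-15483 + 103/2) + (1 + 3600) = -30863/2 + 3601 = -23661/2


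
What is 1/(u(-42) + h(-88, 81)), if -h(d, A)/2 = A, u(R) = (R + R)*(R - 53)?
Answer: 1/7818 ≈ 0.00012791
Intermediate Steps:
u(R) = 2*R*(-53 + R) (u(R) = (2*R)*(-53 + R) = 2*R*(-53 + R))
h(d, A) = -2*A
1/(u(-42) + h(-88, 81)) = 1/(2*(-42)*(-53 - 42) - 2*81) = 1/(2*(-42)*(-95) - 162) = 1/(7980 - 162) = 1/7818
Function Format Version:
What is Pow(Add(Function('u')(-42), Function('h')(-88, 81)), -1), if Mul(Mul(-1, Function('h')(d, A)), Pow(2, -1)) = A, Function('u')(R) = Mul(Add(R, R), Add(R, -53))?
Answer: Rational(1, 7818) ≈ 0.00012791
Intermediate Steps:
Function('u')(R) = Mul(2, R, Add(-53, R)) (Function('u')(R) = Mul(Mul(2, R), Add(-53, R)) = Mul(2, R, Add(-53, R)))
Function('h')(d, A) = Mul(-2, A)
Pow(Add(Function('u')(-42), Function('h')(-88, 81)), -1) = Pow(Add(Mul(2, -42, Add(-53, -42)), Mul(-2, 81)), -1) = Pow(Add(Mul(2, -42, -95), -162), -1) = Pow(Add(7980, -162), -1) = Pow(7818, -1) = Rational(1, 7818)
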